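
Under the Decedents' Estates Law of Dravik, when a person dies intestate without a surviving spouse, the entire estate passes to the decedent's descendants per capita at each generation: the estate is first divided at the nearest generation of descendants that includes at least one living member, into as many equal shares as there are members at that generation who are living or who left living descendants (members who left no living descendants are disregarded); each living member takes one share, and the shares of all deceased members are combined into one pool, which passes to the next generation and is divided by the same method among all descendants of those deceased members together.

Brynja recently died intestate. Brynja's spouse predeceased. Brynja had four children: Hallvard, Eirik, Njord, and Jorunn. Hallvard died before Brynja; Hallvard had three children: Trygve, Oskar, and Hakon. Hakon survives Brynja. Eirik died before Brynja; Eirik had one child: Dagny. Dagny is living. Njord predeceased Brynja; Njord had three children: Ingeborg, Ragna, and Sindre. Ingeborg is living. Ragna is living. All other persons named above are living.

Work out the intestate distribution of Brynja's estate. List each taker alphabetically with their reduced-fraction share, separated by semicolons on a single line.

Dagny 3/28; Hakon 3/28; Ingeborg 3/28; Jorunn 1/4; Oskar 3/28; Ragna 3/28; Sindre 3/28; Trygve 3/28

There is no surviving spouse, so the entire estate passes to Brynja's descendants per capita at each generation.
At generation 1 (Hallvard, Eirik, Njord, Jorunn) there are 4 shares of (1)/4 = 1/4 each.
Living: Jorunn — each takes 1/4.
Deceased: Hallvard, Eirik, and Njord. Their combined 3/4 is pooled and carried to generation 2.
At generation 2 (Trygve, Oskar, Hakon, Dagny, Ingeborg, Ragna, Sindre) there are 7 shares of (3/4)/7 = 3/28 each.
Living: Trygve, Oskar, Hakon, Dagny, Ingeborg, Ragna, and Sindre — each takes 3/28.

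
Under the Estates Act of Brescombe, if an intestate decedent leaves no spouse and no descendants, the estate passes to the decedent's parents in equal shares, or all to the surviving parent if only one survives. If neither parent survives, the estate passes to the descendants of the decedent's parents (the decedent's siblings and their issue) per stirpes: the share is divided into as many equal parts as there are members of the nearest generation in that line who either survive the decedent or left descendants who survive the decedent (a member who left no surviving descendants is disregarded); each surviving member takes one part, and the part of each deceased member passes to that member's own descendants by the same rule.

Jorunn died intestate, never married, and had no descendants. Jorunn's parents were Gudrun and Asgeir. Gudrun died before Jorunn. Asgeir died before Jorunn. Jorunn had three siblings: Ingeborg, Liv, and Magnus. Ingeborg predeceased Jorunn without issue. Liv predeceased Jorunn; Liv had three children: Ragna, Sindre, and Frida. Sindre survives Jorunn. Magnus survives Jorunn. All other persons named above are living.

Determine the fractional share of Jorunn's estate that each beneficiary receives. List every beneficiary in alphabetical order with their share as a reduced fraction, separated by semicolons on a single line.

Frida 1/6; Magnus 1/2; Ragna 1/6; Sindre 1/6

Neither parent survives and there are no descendants, so the estate passes to Jorunn's siblings and their issue per stirpes.
Ingeborg left no surviving issue, so that branch lapses and is disregarded.
The estate is divided into 2 equal shares of 1/2 among Liv, Magnus.
Liv predeceased; the 1/2 allotted to Liv's branch passes to Liv's issue by representation.
The 1/2 is divided into 3 equal shares of 1/6 among Ragna, Sindre, Frida.
Ragna is living and takes 1/6.
Sindre is living and takes 1/6.
Frida is living and takes 1/6.
Magnus is living and takes 1/2.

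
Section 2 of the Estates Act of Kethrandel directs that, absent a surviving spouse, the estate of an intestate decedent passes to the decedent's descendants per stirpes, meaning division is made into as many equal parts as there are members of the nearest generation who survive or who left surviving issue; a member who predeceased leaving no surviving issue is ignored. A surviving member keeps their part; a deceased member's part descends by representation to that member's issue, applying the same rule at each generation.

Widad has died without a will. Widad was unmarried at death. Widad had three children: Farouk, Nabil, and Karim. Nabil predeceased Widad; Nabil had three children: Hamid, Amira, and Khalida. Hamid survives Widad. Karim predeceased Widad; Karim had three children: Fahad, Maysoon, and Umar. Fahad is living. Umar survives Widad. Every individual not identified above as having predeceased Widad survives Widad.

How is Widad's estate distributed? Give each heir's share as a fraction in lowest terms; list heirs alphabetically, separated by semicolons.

There is no surviving spouse, so the entire estate passes to Widad's descendants per stirpes.
The estate is divided into 3 equal shares of 1/3 among Farouk, Nabil, Karim.
Farouk is living and takes 1/3.
Nabil predeceased; the 1/3 allotted to Nabil's branch passes to Nabil's issue by representation.
The 1/3 is divided into 3 equal shares of 1/9 among Hamid, Amira, Khalida.
Hamid is living and takes 1/9.
Amira is living and takes 1/9.
Khalida is living and takes 1/9.
Karim predeceased; the 1/3 allotted to Karim's branch passes to Karim's issue by representation.
The 1/3 is divided into 3 equal shares of 1/9 among Fahad, Maysoon, Umar.
Fahad is living and takes 1/9.
Maysoon is living and takes 1/9.
Umar is living and takes 1/9.

Amira 1/9; Fahad 1/9; Farouk 1/3; Hamid 1/9; Khalida 1/9; Maysoon 1/9; Umar 1/9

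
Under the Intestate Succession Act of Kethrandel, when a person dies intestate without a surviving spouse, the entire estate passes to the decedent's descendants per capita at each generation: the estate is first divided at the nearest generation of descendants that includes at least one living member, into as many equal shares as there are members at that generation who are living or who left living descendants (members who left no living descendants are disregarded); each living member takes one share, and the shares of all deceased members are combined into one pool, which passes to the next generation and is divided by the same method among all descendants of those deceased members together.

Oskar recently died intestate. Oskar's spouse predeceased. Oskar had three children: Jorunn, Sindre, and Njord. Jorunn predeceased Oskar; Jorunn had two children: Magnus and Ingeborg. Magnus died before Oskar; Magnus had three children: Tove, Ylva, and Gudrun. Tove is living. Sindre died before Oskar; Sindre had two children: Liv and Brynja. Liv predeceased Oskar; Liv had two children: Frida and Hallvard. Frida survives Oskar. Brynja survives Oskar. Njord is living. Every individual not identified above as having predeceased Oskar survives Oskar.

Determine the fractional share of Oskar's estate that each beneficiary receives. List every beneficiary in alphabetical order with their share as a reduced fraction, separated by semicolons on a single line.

There is no surviving spouse, so the entire estate passes to Oskar's descendants per capita at each generation.
At generation 1 (Jorunn, Sindre, Njord) there are 3 shares of (1)/3 = 1/3 each.
Living: Njord — each takes 1/3.
Deceased: Jorunn and Sindre. Their combined 2/3 is pooled and carried to generation 2.
At generation 2 (Magnus, Ingeborg, Liv, Brynja) there are 4 shares of (2/3)/4 = 1/6 each.
Living: Ingeborg and Brynja — each takes 1/6.
Deceased: Magnus and Liv. Their combined 1/3 is pooled and carried to generation 3.
At generation 3 (Tove, Ylva, Gudrun, Frida, Hallvard) there are 5 shares of (1/3)/5 = 1/15 each.
Living: Tove, Ylva, Gudrun, Frida, and Hallvard — each takes 1/15.

Brynja 1/6; Frida 1/15; Gudrun 1/15; Hallvard 1/15; Ingeborg 1/6; Njord 1/3; Tove 1/15; Ylva 1/15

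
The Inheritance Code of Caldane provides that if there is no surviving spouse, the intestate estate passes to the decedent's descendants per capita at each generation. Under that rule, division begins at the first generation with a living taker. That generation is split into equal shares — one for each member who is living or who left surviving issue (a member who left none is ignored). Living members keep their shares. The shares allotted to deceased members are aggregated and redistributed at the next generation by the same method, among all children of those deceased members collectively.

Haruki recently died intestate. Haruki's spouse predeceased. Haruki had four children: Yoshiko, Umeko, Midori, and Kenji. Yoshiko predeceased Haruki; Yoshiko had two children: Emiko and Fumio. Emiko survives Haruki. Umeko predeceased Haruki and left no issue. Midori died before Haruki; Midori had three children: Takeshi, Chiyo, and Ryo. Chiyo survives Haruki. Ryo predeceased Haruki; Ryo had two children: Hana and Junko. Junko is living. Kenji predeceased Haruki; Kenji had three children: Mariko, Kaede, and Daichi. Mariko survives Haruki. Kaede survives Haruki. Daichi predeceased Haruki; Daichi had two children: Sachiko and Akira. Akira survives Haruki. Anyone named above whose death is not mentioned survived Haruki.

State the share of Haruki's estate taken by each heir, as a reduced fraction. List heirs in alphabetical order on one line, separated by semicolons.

There is no surviving spouse, so the entire estate passes to Haruki's descendants per capita at each generation.
No one at generation 1 (Yoshiko, Midori, Kenji) is living; moving to the next generation.
At generation 2 (Emiko, Fumio, Takeshi, Chiyo, Ryo, Mariko, Kaede, Daichi) there are 8 shares of (1)/8 = 1/8 each.
Living: Emiko, Fumio, Takeshi, Chiyo, Mariko, and Kaede — each takes 1/8.
Deceased: Ryo and Daichi. Their combined 1/4 is pooled and carried to generation 3.
At generation 3 (Hana, Junko, Sachiko, Akira) there are 4 shares of (1/4)/4 = 1/16 each.
Living: Hana, Junko, Sachiko, and Akira — each takes 1/16.

Akira 1/16; Chiyo 1/8; Emiko 1/8; Fumio 1/8; Hana 1/16; Junko 1/16; Kaede 1/8; Mariko 1/8; Sachiko 1/16; Takeshi 1/8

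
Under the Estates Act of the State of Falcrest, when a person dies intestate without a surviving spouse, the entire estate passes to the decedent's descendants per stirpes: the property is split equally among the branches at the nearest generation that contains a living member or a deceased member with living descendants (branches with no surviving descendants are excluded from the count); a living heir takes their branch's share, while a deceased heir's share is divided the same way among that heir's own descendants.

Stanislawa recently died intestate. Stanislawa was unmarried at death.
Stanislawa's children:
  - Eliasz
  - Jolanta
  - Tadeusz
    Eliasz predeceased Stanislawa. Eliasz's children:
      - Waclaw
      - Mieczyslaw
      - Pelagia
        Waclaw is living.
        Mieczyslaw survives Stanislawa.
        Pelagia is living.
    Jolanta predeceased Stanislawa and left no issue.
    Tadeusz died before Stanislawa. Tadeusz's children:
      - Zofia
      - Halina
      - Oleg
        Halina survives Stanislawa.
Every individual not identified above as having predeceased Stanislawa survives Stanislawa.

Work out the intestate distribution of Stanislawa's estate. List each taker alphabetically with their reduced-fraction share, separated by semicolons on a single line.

Halina 1/6; Mieczyslaw 1/6; Oleg 1/6; Pelagia 1/6; Waclaw 1/6; Zofia 1/6

There is no surviving spouse, so the entire estate passes to Stanislawa's descendants per stirpes.
Jolanta left no surviving issue, so that branch lapses and is disregarded.
The estate is divided into 2 equal shares of 1/2 among Eliasz, Tadeusz.
Eliasz predeceased; the 1/2 allotted to Eliasz's branch passes to Eliasz's issue by representation.
The 1/2 is divided into 3 equal shares of 1/6 among Waclaw, Mieczyslaw, Pelagia.
Waclaw is living and takes 1/6.
Mieczyslaw is living and takes 1/6.
Pelagia is living and takes 1/6.
Tadeusz predeceased; the 1/2 allotted to Tadeusz's branch passes to Tadeusz's issue by representation.
The 1/2 is divided into 3 equal shares of 1/6 among Zofia, Halina, Oleg.
Zofia is living and takes 1/6.
Halina is living and takes 1/6.
Oleg is living and takes 1/6.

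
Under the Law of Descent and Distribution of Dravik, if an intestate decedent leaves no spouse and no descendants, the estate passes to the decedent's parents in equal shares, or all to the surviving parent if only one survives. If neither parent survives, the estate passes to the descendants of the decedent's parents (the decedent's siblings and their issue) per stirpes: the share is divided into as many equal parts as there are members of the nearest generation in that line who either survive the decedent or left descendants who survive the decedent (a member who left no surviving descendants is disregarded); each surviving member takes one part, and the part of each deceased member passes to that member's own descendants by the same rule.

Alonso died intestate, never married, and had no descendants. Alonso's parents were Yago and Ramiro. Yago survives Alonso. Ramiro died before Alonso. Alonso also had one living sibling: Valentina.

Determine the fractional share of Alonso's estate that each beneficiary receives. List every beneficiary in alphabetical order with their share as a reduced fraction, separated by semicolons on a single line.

Only one parent, Yago, survives, so Yago takes the entire estate. The siblings take nothing because a surviving parent has priority.

Yago 1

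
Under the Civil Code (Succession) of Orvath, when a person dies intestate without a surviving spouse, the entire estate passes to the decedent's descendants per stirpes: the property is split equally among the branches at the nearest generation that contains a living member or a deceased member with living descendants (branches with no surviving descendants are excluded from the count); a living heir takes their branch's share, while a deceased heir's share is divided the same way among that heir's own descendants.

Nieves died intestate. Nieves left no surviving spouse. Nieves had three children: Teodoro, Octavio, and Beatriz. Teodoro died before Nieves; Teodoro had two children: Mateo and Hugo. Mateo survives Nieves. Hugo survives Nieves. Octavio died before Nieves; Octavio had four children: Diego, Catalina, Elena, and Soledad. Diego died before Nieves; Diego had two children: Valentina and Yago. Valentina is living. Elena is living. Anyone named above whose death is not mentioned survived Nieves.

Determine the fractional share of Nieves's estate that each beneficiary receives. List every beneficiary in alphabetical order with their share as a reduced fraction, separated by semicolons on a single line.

Beatriz 1/3; Catalina 1/12; Elena 1/12; Hugo 1/6; Mateo 1/6; Soledad 1/12; Valentina 1/24; Yago 1/24

There is no surviving spouse, so the entire estate passes to Nieves's descendants per stirpes.
The estate is divided into 3 equal shares of 1/3 among Teodoro, Octavio, Beatriz.
Teodoro predeceased; the 1/3 allotted to Teodoro's branch passes to Teodoro's issue by representation.
The 1/3 is divided into 2 equal shares of 1/6 among Mateo, Hugo.
Mateo is living and takes 1/6.
Hugo is living and takes 1/6.
Octavio predeceased; the 1/3 allotted to Octavio's branch passes to Octavio's issue by representation.
The 1/3 is divided into 4 equal shares of 1/12 among Diego, Catalina, Elena, Soledad.
Diego predeceased; the 1/12 allotted to Diego's branch passes to Diego's issue by representation.
The 1/12 is divided into 2 equal shares of 1/24 among Valentina, Yago.
Valentina is living and takes 1/24.
Yago is living and takes 1/24.
Catalina is living and takes 1/12.
Elena is living and takes 1/12.
Soledad is living and takes 1/12.
Beatriz is living and takes 1/3.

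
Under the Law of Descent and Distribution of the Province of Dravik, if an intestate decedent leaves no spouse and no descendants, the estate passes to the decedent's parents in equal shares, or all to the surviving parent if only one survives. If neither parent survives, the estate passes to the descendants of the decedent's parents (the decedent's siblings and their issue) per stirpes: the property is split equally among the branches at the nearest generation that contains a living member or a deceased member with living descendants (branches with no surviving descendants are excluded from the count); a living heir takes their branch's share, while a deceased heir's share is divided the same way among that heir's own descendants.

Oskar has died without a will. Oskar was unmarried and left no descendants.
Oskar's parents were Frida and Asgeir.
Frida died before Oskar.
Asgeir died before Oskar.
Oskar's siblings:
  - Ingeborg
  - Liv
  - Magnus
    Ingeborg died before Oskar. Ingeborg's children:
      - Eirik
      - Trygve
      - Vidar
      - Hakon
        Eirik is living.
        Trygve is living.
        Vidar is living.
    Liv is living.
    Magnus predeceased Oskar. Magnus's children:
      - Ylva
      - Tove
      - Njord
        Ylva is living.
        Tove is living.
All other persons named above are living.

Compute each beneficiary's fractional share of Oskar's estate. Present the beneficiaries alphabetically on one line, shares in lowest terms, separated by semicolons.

Eirik 1/12; Hakon 1/12; Liv 1/3; Njord 1/9; Tove 1/9; Trygve 1/12; Vidar 1/12; Ylva 1/9

Neither parent survives and there are no descendants, so the estate passes to Oskar's siblings and their issue per stirpes.
The estate is divided into 3 equal shares of 1/3 among Ingeborg, Liv, Magnus.
Ingeborg predeceased; the 1/3 allotted to Ingeborg's branch passes to Ingeborg's issue by representation.
The 1/3 is divided into 4 equal shares of 1/12 among Eirik, Trygve, Vidar, Hakon.
Eirik is living and takes 1/12.
Trygve is living and takes 1/12.
Vidar is living and takes 1/12.
Hakon is living and takes 1/12.
Liv is living and takes 1/3.
Magnus predeceased; the 1/3 allotted to Magnus's branch passes to Magnus's issue by representation.
The 1/3 is divided into 3 equal shares of 1/9 among Ylva, Tove, Njord.
Ylva is living and takes 1/9.
Tove is living and takes 1/9.
Njord is living and takes 1/9.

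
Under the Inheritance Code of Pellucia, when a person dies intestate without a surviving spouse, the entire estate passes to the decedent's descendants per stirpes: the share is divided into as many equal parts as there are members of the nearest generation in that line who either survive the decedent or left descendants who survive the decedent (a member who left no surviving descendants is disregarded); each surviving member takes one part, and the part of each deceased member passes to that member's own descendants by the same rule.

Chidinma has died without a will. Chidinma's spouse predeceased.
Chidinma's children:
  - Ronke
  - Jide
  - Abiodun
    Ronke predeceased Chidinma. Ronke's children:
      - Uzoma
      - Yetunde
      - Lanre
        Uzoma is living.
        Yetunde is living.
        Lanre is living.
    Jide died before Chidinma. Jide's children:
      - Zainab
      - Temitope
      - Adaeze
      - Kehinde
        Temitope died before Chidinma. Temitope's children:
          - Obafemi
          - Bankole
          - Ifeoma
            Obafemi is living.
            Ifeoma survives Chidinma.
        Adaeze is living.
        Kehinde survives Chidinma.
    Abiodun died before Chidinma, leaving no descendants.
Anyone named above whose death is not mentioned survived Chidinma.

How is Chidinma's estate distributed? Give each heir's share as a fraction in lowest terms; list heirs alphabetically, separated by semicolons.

There is no surviving spouse, so the entire estate passes to Chidinma's descendants per stirpes.
Abiodun left no surviving issue, so that branch lapses and is disregarded.
The estate is divided into 2 equal shares of 1/2 among Ronke, Jide.
Ronke predeceased; the 1/2 allotted to Ronke's branch passes to Ronke's issue by representation.
The 1/2 is divided into 3 equal shares of 1/6 among Uzoma, Yetunde, Lanre.
Uzoma is living and takes 1/6.
Yetunde is living and takes 1/6.
Lanre is living and takes 1/6.
Jide predeceased; the 1/2 allotted to Jide's branch passes to Jide's issue by representation.
The 1/2 is divided into 4 equal shares of 1/8 among Zainab, Temitope, Adaeze, Kehinde.
Zainab is living and takes 1/8.
Temitope predeceased; the 1/8 allotted to Temitope's branch passes to Temitope's issue by representation.
The 1/8 is divided into 3 equal shares of 1/24 among Obafemi, Bankole, Ifeoma.
Obafemi is living and takes 1/24.
Bankole is living and takes 1/24.
Ifeoma is living and takes 1/24.
Adaeze is living and takes 1/8.
Kehinde is living and takes 1/8.

Adaeze 1/8; Bankole 1/24; Ifeoma 1/24; Kehinde 1/8; Lanre 1/6; Obafemi 1/24; Uzoma 1/6; Yetunde 1/6; Zainab 1/8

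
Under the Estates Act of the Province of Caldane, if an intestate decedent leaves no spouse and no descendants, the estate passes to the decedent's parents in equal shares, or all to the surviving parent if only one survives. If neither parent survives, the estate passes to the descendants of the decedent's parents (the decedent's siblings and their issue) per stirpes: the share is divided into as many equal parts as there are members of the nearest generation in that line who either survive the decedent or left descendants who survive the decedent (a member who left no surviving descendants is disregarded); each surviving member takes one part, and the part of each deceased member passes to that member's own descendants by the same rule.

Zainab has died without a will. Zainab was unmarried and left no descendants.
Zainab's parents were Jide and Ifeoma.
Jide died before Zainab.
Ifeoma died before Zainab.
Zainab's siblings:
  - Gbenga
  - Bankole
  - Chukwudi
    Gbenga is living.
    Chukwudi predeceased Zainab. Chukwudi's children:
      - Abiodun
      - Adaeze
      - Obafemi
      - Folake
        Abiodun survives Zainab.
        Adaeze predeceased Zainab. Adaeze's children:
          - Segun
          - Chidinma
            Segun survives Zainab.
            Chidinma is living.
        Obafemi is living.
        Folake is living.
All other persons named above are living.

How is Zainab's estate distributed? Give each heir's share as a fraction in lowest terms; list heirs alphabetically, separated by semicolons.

Abiodun 1/12; Bankole 1/3; Chidinma 1/24; Folake 1/12; Gbenga 1/3; Obafemi 1/12; Segun 1/24

Neither parent survives and there are no descendants, so the estate passes to Zainab's siblings and their issue per stirpes.
The estate is divided into 3 equal shares of 1/3 among Gbenga, Bankole, Chukwudi.
Gbenga is living and takes 1/3.
Bankole is living and takes 1/3.
Chukwudi predeceased; the 1/3 allotted to Chukwudi's branch passes to Chukwudi's issue by representation.
The 1/3 is divided into 4 equal shares of 1/12 among Abiodun, Adaeze, Obafemi, Folake.
Abiodun is living and takes 1/12.
Adaeze predeceased; the 1/12 allotted to Adaeze's branch passes to Adaeze's issue by representation.
The 1/12 is divided into 2 equal shares of 1/24 among Segun, Chidinma.
Segun is living and takes 1/24.
Chidinma is living and takes 1/24.
Obafemi is living and takes 1/12.
Folake is living and takes 1/12.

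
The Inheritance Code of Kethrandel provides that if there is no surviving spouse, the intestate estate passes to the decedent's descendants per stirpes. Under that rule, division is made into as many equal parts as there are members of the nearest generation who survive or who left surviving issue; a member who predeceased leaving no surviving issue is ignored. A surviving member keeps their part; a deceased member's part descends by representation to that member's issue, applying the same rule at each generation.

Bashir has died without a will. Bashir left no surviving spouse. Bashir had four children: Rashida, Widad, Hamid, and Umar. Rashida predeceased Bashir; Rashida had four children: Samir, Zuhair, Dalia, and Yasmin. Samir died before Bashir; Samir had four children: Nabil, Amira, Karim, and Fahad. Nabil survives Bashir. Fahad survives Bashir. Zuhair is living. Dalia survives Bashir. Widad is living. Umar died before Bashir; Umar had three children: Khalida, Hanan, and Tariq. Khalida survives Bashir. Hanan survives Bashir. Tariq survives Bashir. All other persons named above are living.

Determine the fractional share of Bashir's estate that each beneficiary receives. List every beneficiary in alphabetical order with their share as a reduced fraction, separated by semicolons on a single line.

There is no surviving spouse, so the entire estate passes to Bashir's descendants per stirpes.
The estate is divided into 4 equal shares of 1/4 among Rashida, Widad, Hamid, Umar.
Rashida predeceased; the 1/4 allotted to Rashida's branch passes to Rashida's issue by representation.
The 1/4 is divided into 4 equal shares of 1/16 among Samir, Zuhair, Dalia, Yasmin.
Samir predeceased; the 1/16 allotted to Samir's branch passes to Samir's issue by representation.
The 1/16 is divided into 4 equal shares of 1/64 among Nabil, Amira, Karim, Fahad.
Nabil is living and takes 1/64.
Amira is living and takes 1/64.
Karim is living and takes 1/64.
Fahad is living and takes 1/64.
Zuhair is living and takes 1/16.
Dalia is living and takes 1/16.
Yasmin is living and takes 1/16.
Widad is living and takes 1/4.
Hamid is living and takes 1/4.
Umar predeceased; the 1/4 allotted to Umar's branch passes to Umar's issue by representation.
The 1/4 is divided into 3 equal shares of 1/12 among Khalida, Hanan, Tariq.
Khalida is living and takes 1/12.
Hanan is living and takes 1/12.
Tariq is living and takes 1/12.

Amira 1/64; Dalia 1/16; Fahad 1/64; Hamid 1/4; Hanan 1/12; Karim 1/64; Khalida 1/12; Nabil 1/64; Tariq 1/12; Widad 1/4; Yasmin 1/16; Zuhair 1/16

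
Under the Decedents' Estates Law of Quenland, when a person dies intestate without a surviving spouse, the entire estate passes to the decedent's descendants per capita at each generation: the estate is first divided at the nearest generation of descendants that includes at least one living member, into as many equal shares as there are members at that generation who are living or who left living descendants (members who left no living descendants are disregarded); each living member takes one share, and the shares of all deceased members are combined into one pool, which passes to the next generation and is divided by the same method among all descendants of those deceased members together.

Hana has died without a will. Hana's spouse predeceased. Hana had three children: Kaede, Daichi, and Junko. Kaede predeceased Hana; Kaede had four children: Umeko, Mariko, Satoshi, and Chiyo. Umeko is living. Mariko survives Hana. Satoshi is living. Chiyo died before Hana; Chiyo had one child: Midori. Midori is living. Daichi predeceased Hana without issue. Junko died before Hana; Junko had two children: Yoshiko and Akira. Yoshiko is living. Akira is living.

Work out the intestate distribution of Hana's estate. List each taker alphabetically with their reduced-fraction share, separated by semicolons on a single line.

Akira 1/6; Mariko 1/6; Midori 1/6; Satoshi 1/6; Umeko 1/6; Yoshiko 1/6

There is no surviving spouse, so the entire estate passes to Hana's descendants per capita at each generation.
No one at generation 1 (Kaede, Junko) is living; moving to the next generation.
At generation 2 (Umeko, Mariko, Satoshi, Chiyo, Yoshiko, Akira) there are 6 shares of (1)/6 = 1/6 each.
Living: Umeko, Mariko, Satoshi, Yoshiko, and Akira — each takes 1/6.
Deceased: Chiyo. That 1/6 share is carried to generation 3.
At generation 3 (Midori) there are 1 shares of (1/6)/1 = 1/6 each.
Living: Midori — each takes 1/6.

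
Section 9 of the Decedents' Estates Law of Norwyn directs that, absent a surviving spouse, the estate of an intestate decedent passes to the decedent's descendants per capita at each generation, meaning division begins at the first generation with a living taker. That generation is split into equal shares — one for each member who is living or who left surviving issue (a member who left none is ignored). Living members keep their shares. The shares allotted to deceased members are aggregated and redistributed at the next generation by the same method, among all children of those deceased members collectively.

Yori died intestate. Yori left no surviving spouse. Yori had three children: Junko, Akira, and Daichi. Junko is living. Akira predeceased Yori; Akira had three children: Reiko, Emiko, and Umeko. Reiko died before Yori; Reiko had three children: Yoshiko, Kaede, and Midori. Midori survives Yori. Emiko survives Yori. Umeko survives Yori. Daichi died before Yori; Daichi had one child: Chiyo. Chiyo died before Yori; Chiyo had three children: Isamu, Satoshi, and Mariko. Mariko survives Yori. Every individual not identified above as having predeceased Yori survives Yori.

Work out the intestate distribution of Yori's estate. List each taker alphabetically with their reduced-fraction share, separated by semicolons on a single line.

Emiko 1/6; Isamu 1/18; Junko 1/3; Kaede 1/18; Mariko 1/18; Midori 1/18; Satoshi 1/18; Umeko 1/6; Yoshiko 1/18

There is no surviving spouse, so the entire estate passes to Yori's descendants per capita at each generation.
At generation 1 (Junko, Akira, Daichi) there are 3 shares of (1)/3 = 1/3 each.
Living: Junko — each takes 1/3.
Deceased: Akira and Daichi. Their combined 2/3 is pooled and carried to generation 2.
At generation 2 (Reiko, Emiko, Umeko, Chiyo) there are 4 shares of (2/3)/4 = 1/6 each.
Living: Emiko and Umeko — each takes 1/6.
Deceased: Reiko and Chiyo. Their combined 1/3 is pooled and carried to generation 3.
At generation 3 (Yoshiko, Kaede, Midori, Isamu, Satoshi, Mariko) there are 6 shares of (1/3)/6 = 1/18 each.
Living: Yoshiko, Kaede, Midori, Isamu, Satoshi, and Mariko — each takes 1/18.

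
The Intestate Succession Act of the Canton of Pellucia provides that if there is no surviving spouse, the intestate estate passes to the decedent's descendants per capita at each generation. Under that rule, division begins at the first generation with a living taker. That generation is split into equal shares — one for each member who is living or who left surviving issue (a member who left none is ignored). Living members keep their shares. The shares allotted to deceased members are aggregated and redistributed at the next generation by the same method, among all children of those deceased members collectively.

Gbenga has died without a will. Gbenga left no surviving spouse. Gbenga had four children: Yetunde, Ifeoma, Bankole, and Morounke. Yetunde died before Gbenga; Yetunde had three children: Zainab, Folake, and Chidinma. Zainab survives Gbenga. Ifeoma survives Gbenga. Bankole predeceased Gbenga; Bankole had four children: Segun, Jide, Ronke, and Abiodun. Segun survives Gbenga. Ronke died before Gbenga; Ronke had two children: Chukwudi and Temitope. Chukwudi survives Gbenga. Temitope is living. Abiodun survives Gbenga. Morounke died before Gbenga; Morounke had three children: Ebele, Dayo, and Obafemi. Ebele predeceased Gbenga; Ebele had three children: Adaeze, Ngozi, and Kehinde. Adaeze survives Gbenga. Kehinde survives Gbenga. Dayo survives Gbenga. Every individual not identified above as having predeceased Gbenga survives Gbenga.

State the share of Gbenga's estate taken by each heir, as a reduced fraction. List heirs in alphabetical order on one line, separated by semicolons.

Abiodun 3/40; Adaeze 3/100; Chidinma 3/40; Chukwudi 3/100; Dayo 3/40; Folake 3/40; Ifeoma 1/4; Jide 3/40; Kehinde 3/100; Ngozi 3/100; Obafemi 3/40; Segun 3/40; Temitope 3/100; Zainab 3/40

There is no surviving spouse, so the entire estate passes to Gbenga's descendants per capita at each generation.
At generation 1 (Yetunde, Ifeoma, Bankole, Morounke) there are 4 shares of (1)/4 = 1/4 each.
Living: Ifeoma — each takes 1/4.
Deceased: Yetunde, Bankole, and Morounke. Their combined 3/4 is pooled and carried to generation 2.
At generation 2 (Zainab, Folake, Chidinma, Segun, Jide, Ronke, Abiodun, Ebele, Dayo, Obafemi) there are 10 shares of (3/4)/10 = 3/40 each.
Living: Zainab, Folake, Chidinma, Segun, Jide, Abiodun, Dayo, and Obafemi — each takes 3/40.
Deceased: Ronke and Ebele. Their combined 3/20 is pooled and carried to generation 3.
At generation 3 (Chukwudi, Temitope, Adaeze, Ngozi, Kehinde) there are 5 shares of (3/20)/5 = 3/100 each.
Living: Chukwudi, Temitope, Adaeze, Ngozi, and Kehinde — each takes 3/100.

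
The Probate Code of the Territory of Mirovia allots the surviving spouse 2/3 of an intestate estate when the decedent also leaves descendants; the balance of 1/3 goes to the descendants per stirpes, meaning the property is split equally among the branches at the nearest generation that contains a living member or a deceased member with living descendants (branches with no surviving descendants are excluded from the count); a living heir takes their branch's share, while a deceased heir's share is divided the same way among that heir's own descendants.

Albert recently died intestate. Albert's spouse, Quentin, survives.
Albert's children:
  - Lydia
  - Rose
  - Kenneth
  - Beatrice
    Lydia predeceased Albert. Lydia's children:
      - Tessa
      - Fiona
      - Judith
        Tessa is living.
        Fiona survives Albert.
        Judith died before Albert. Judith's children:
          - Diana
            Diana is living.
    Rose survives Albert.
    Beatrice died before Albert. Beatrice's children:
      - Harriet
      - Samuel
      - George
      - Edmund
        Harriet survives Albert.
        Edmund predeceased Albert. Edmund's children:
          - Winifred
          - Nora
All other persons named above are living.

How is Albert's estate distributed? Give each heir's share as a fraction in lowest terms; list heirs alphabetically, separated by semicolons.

Diana 1/36; Fiona 1/36; George 1/48; Harriet 1/48; Kenneth 1/12; Nora 1/96; Quentin 2/3; Rose 1/12; Samuel 1/48; Tessa 1/36; Winifred 1/96

Quentin, as surviving spouse, takes 2/3.
The remaining 1/3 passes to Albert's descendants per stirpes.
The 1/3 is divided into 4 equal shares of 1/12 among Lydia, Rose, Kenneth, Beatrice.
Lydia predeceased; the 1/12 allotted to Lydia's branch passes to Lydia's issue by representation.
The 1/12 is divided into 3 equal shares of 1/36 among Tessa, Fiona, Judith.
Tessa is living and takes 1/36.
Fiona is living and takes 1/36.
Judith predeceased; the 1/36 allotted to Judith's branch passes to Judith's issue by representation.
Diana is the sole taker at this level and receives the full 1/36.
Rose is living and takes 1/12.
Kenneth is living and takes 1/12.
Beatrice predeceased; the 1/12 allotted to Beatrice's branch passes to Beatrice's issue by representation.
The 1/12 is divided into 4 equal shares of 1/48 among Harriet, Samuel, George, Edmund.
Harriet is living and takes 1/48.
Samuel is living and takes 1/48.
George is living and takes 1/48.
Edmund predeceased; the 1/48 allotted to Edmund's branch passes to Edmund's issue by representation.
The 1/48 is divided into 2 equal shares of 1/96 among Winifred, Nora.
Winifred is living and takes 1/96.
Nora is living and takes 1/96.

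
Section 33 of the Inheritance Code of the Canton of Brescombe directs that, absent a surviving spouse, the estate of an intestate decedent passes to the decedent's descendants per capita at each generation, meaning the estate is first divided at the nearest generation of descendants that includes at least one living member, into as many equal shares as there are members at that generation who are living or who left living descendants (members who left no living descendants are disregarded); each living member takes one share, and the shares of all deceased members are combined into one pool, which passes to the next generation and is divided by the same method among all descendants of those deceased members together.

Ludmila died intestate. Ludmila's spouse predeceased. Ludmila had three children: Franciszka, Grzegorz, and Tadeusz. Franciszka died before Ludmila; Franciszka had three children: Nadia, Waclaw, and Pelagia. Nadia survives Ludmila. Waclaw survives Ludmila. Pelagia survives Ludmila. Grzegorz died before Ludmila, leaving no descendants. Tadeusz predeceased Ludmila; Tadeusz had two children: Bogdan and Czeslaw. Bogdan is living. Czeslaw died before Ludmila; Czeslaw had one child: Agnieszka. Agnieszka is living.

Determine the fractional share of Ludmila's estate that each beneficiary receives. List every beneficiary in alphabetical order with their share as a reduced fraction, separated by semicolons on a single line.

Agnieszka 1/5; Bogdan 1/5; Nadia 1/5; Pelagia 1/5; Waclaw 1/5

There is no surviving spouse, so the entire estate passes to Ludmila's descendants per capita at each generation.
No one at generation 1 (Franciszka, Tadeusz) is living; moving to the next generation.
At generation 2 (Nadia, Waclaw, Pelagia, Bogdan, Czeslaw) there are 5 shares of (1)/5 = 1/5 each.
Living: Nadia, Waclaw, Pelagia, and Bogdan — each takes 1/5.
Deceased: Czeslaw. That 1/5 share is carried to generation 3.
At generation 3 (Agnieszka) there are 1 shares of (1/5)/1 = 1/5 each.
Living: Agnieszka — each takes 1/5.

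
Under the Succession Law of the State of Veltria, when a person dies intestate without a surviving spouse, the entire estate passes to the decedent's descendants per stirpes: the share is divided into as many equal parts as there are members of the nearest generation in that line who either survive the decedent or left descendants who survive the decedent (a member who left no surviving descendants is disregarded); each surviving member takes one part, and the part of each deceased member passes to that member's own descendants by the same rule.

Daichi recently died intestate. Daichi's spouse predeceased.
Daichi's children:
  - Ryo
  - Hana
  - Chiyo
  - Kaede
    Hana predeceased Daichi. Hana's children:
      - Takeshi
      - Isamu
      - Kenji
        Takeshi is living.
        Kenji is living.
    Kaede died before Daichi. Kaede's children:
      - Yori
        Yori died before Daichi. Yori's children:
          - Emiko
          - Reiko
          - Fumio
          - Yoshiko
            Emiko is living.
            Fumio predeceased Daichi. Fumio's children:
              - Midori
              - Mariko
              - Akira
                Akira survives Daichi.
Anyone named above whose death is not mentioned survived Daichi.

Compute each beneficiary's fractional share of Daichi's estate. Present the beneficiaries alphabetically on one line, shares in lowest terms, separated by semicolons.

There is no surviving spouse, so the entire estate passes to Daichi's descendants per stirpes.
The estate is divided into 4 equal shares of 1/4 among Ryo, Hana, Chiyo, Kaede.
Ryo is living and takes 1/4.
Hana predeceased; the 1/4 allotted to Hana's branch passes to Hana's issue by representation.
The 1/4 is divided into 3 equal shares of 1/12 among Takeshi, Isamu, Kenji.
Takeshi is living and takes 1/12.
Isamu is living and takes 1/12.
Kenji is living and takes 1/12.
Chiyo is living and takes 1/4.
Kaede predeceased; the 1/4 allotted to Kaede's branch passes to Kaede's issue by representation.
Yori's line is the sole branch at this level, so the full 1/4 passes to Yori's issue by representation.
The 1/4 is divided into 4 equal shares of 1/16 among Emiko, Reiko, Fumio, Yoshiko.
Emiko is living and takes 1/16.
Reiko is living and takes 1/16.
Fumio predeceased; the 1/16 allotted to Fumio's branch passes to Fumio's issue by representation.
The 1/16 is divided into 3 equal shares of 1/48 among Midori, Mariko, Akira.
Midori is living and takes 1/48.
Mariko is living and takes 1/48.
Akira is living and takes 1/48.
Yoshiko is living and takes 1/16.

Akira 1/48; Chiyo 1/4; Emiko 1/16; Isamu 1/12; Kenji 1/12; Mariko 1/48; Midori 1/48; Reiko 1/16; Ryo 1/4; Takeshi 1/12; Yoshiko 1/16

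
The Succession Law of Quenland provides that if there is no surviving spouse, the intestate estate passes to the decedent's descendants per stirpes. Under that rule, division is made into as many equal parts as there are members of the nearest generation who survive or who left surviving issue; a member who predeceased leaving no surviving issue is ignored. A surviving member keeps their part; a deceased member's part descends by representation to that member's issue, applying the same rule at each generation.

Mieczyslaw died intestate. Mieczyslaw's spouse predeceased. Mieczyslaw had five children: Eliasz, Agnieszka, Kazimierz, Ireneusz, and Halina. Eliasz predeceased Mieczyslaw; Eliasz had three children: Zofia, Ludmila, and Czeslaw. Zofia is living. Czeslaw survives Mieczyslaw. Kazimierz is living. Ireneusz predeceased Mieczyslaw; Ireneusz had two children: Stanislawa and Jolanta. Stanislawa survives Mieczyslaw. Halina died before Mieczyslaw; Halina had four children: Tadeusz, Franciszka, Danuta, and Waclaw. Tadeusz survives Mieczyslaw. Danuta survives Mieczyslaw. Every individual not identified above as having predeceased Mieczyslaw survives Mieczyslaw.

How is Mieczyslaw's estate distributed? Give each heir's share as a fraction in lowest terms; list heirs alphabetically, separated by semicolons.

There is no surviving spouse, so the entire estate passes to Mieczyslaw's descendants per stirpes.
The estate is divided into 5 equal shares of 1/5 among Eliasz, Agnieszka, Kazimierz, Ireneusz, Halina.
Eliasz predeceased; the 1/5 allotted to Eliasz's branch passes to Eliasz's issue by representation.
The 1/5 is divided into 3 equal shares of 1/15 among Zofia, Ludmila, Czeslaw.
Zofia is living and takes 1/15.
Ludmila is living and takes 1/15.
Czeslaw is living and takes 1/15.
Agnieszka is living and takes 1/5.
Kazimierz is living and takes 1/5.
Ireneusz predeceased; the 1/5 allotted to Ireneusz's branch passes to Ireneusz's issue by representation.
The 1/5 is divided into 2 equal shares of 1/10 among Stanislawa, Jolanta.
Stanislawa is living and takes 1/10.
Jolanta is living and takes 1/10.
Halina predeceased; the 1/5 allotted to Halina's branch passes to Halina's issue by representation.
The 1/5 is divided into 4 equal shares of 1/20 among Tadeusz, Franciszka, Danuta, Waclaw.
Tadeusz is living and takes 1/20.
Franciszka is living and takes 1/20.
Danuta is living and takes 1/20.
Waclaw is living and takes 1/20.

Agnieszka 1/5; Czeslaw 1/15; Danuta 1/20; Franciszka 1/20; Jolanta 1/10; Kazimierz 1/5; Ludmila 1/15; Stanislawa 1/10; Tadeusz 1/20; Waclaw 1/20; Zofia 1/15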